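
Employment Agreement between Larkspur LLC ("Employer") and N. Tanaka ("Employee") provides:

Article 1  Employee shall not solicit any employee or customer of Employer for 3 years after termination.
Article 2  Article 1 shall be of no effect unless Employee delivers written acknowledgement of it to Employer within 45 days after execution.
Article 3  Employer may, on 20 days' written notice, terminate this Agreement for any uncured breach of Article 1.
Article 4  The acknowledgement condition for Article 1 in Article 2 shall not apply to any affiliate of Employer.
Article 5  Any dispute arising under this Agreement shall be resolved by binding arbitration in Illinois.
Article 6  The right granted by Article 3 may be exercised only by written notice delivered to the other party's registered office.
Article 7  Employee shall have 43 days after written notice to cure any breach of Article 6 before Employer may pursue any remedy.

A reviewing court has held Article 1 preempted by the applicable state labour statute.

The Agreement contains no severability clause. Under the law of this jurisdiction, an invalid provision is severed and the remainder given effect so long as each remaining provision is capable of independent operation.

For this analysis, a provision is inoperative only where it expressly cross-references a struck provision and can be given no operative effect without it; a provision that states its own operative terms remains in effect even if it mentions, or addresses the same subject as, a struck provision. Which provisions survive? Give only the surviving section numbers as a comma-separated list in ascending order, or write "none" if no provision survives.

Article 1 is struck. Article 2 merely fixes the acknowledgement condition for Article 1; with Article 1 gone it has nothing to operate on and falls away. Article 3 operates only by reference to Article 1, so it falls with Article 1. The whole of Article 4 is the carve-out from the acknowledgement condition for Article 1, defined by reference to Article 2, so Article 4 cannot stand once Article 2 is removed. Article 6 has no operative effect of its own apart from Article 3 and is therefore inoperative. The only function of Article 7 is the cure period for breach of Article 6, so it cannot stand once Article 6 is removed. With no severability clause, the stated default rule severs what cannot stand and enforces each remaining provision that can operate on its own. Only Article 5 remains in effect.

5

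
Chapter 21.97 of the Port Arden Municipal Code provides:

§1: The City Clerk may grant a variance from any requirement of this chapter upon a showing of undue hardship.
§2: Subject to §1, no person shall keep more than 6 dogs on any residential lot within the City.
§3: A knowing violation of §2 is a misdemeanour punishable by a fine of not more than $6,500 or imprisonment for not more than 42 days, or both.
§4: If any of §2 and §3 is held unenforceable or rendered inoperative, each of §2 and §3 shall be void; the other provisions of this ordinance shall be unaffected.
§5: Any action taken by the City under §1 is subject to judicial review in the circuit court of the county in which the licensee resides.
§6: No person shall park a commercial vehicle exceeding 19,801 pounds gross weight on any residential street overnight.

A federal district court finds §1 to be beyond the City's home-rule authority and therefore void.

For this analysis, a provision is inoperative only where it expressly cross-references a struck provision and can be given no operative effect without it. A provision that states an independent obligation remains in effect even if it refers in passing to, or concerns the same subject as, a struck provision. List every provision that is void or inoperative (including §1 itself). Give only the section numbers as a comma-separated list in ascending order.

§1 is struck. §5 merely fixes the judicial-review right for §1; with §1 gone it has nothing to operate on and falls away. Although §2 refers to §1, its operative terms do not depend on §1, so it remains in effect. §4 ties §2 and §3 together, but none of those is affected here; the remaining provisions continue in force under §4. §2, §3, §4, and §6 remain in effect.

1, 5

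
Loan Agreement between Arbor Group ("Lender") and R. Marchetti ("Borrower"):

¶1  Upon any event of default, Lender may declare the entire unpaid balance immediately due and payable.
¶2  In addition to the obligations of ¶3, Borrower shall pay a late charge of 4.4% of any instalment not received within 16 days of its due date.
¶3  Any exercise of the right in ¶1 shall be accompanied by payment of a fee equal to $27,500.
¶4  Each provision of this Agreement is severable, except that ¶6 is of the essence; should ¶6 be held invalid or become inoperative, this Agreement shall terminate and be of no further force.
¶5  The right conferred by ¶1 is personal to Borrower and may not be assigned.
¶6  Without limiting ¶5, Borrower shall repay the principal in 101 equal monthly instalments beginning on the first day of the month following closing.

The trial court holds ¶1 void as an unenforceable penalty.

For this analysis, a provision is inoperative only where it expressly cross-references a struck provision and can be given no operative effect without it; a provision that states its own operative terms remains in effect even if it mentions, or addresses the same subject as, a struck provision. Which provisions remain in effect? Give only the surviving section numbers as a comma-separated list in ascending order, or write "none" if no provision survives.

2, 4, 6

¶1 is struck. The only function of ¶3 is the exercise fee for ¶1, so it cannot stand once ¶1 is removed. ¶5 merely fixes the non-assignment of ¶1; with ¶1 gone it has nothing to operate on and falls away. Although ¶2 refers to ¶3, its operative terms do not depend on ¶3, so it remains in effect. ¶6 mentions ¶5 but its own obligation stands independently of ¶5, so ¶6 is not affected. ¶4 makes ¶6 an essential term, but ¶6 is unaffected, so the severability proviso in ¶4 preserves the remaining provisions. ¶2, ¶4, and ¶6 remain in effect.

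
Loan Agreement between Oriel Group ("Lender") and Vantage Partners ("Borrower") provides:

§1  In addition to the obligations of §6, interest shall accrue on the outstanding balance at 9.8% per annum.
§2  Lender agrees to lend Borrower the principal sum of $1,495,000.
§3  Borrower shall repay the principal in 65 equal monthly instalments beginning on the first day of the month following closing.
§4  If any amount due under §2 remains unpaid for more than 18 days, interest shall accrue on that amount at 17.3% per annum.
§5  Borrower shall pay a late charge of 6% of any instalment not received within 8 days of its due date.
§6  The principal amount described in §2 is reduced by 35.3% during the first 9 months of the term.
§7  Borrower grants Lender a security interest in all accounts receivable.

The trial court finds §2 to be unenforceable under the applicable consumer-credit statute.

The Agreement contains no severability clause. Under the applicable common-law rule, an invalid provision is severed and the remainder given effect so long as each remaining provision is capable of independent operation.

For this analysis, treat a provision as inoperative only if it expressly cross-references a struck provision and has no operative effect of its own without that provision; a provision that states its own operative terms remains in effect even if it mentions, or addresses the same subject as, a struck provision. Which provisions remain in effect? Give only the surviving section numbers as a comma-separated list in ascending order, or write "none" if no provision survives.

§2 is struck. §4 operates only by reference to §2, so it falls with §2. §6 does nothing except set the introductory reduction to the principal amount by reference to §2; with §2 gone it has no independent effect and is inoperative. Although §1 refers to §6, its operative terms do not depend on §6, so it remains in effect. Under the stated default rule, only provisions that cannot operate independently fall away; the rest are enforced. §1, §3, §5, and §7 remain in effect.

1, 3, 5, 7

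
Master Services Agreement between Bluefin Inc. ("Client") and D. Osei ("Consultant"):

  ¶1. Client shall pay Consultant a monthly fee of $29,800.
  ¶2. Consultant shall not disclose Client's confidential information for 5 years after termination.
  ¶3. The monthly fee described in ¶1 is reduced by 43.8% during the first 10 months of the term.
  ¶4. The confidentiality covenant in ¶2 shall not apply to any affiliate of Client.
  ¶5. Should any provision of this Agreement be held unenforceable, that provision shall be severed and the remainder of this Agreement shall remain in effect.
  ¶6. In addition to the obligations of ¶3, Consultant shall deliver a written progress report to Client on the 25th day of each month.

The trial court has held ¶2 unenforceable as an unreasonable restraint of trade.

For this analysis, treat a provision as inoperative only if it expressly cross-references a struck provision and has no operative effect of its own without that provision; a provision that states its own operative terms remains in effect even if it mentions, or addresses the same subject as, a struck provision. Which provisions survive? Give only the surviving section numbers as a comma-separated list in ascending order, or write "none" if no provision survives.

1, 3, 5, 6

¶2 is struck. The whole of ¶4 is the carve-out from the confidentiality covenant, defined by reference to ¶2, so ¶4 cannot stand once ¶2 is removed. ¶5 is a severability clause and preserves every provision that can still be given independent effect. The provisions still in force are ¶1, ¶3, ¶5, and ¶6.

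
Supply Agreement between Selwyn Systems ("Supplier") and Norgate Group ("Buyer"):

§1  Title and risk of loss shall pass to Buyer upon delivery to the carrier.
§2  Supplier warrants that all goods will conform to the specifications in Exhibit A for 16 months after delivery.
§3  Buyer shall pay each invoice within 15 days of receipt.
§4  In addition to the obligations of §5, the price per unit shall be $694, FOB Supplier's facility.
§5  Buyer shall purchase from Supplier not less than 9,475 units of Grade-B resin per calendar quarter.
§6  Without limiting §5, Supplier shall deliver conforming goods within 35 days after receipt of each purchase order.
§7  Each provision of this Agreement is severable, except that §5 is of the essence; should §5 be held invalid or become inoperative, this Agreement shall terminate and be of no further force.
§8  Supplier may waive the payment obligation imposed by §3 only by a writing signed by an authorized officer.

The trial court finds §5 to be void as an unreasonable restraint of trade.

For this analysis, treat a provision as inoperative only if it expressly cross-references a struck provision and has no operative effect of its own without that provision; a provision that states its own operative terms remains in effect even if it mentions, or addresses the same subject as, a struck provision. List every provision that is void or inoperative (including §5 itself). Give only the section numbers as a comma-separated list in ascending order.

§5 is struck. Nothing else in the Agreement is defined by reference to §5. §7 makes §5 an essential term, and §5 is the provision held invalid; under §7, the entire Agreement is therefore void. No provision of the Agreement survives.

1, 2, 3, 4, 5, 6, 7, 8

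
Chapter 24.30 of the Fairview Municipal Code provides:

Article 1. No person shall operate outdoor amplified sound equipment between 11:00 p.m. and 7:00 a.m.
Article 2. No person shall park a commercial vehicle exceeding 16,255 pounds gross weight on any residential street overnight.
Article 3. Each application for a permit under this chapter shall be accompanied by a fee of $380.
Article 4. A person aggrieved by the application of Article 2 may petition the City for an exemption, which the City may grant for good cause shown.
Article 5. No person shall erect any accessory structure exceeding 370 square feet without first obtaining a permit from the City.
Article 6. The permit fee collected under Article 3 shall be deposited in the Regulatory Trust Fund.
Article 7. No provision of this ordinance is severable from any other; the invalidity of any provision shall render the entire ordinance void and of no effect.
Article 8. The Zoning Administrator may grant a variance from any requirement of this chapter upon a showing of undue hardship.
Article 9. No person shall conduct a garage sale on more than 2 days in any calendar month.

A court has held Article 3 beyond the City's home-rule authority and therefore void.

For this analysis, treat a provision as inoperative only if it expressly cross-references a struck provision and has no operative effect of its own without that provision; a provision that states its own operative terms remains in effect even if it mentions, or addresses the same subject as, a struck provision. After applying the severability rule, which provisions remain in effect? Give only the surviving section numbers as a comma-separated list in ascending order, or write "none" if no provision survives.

none

Article 3 is struck. Article 6 has no operative effect of its own apart from Article 3 and is therefore inoperative. Article 7 provides that the ordinance is not severable, so the invalidity of any one provision voids the entire ordinance. No provision of the ordinance survives.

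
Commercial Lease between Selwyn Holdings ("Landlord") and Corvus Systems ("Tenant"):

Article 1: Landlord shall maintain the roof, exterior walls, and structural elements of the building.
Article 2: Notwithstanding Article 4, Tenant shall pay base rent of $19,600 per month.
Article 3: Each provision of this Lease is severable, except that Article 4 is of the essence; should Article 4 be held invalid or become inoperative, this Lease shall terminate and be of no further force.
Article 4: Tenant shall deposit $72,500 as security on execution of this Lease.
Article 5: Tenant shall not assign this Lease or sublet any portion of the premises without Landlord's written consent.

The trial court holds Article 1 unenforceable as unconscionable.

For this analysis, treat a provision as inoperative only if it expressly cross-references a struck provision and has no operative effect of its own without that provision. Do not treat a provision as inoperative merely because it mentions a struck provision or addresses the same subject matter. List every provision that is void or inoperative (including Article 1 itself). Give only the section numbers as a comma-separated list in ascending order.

1

Article 1 is struck. No other provision's operative terms depend on Article 1. Article 3 makes Article 4 an essential term, but Article 4 is unaffected, so the severability proviso in Article 3 preserves the remaining provisions. That leaves Article 2, Article 3, Article 4, and Article 5 in effect.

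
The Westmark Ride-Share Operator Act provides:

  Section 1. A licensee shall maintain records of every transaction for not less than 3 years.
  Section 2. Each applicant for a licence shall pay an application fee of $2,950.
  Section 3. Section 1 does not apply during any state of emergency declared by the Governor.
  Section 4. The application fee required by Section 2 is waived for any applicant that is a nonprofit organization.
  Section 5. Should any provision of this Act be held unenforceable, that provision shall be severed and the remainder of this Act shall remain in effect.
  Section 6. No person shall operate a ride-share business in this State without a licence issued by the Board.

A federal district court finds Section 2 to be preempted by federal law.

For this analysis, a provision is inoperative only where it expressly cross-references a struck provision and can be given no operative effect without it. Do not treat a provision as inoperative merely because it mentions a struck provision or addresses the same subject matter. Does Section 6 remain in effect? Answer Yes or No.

Yes

Section 2 is struck. Section 4 operates only by reference to Section 2, so it falls with Section 2. Under the severability clause in Section 5, the remaining provisions continue in force. That leaves Section 1, Section 3, Section 5, and Section 6 in effect. Section 6 is among the surviving provisions, so the answer is yes.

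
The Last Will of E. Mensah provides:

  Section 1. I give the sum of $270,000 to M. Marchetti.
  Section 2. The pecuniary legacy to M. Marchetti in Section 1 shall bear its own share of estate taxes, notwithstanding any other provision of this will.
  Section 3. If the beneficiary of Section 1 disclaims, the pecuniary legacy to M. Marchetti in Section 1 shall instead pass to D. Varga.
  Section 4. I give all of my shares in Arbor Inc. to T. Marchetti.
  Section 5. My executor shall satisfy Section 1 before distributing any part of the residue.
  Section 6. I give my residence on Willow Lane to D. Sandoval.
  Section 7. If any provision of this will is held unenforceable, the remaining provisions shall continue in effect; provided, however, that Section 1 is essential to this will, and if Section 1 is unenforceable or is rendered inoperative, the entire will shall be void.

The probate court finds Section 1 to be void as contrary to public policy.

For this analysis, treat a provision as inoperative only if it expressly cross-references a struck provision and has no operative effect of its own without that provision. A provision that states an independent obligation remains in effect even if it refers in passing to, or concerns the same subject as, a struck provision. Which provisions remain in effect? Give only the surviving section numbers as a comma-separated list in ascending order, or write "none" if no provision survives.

Section 1 is struck. Section 2 merely fixes the tax charge on Section 1; with Section 1 gone it has nothing to operate on and falls away. Section 3 operates only by reference to Section 1, so it falls with Section 1. The only function of Section 5 is the priority direction for Section 1, so it cannot stand once Section 1 is removed. Section 7 makes Section 1 an essential term, and Section 1 is the provision held invalid; under Section 7, the entire will is therefore void. No provision of the will survives.

none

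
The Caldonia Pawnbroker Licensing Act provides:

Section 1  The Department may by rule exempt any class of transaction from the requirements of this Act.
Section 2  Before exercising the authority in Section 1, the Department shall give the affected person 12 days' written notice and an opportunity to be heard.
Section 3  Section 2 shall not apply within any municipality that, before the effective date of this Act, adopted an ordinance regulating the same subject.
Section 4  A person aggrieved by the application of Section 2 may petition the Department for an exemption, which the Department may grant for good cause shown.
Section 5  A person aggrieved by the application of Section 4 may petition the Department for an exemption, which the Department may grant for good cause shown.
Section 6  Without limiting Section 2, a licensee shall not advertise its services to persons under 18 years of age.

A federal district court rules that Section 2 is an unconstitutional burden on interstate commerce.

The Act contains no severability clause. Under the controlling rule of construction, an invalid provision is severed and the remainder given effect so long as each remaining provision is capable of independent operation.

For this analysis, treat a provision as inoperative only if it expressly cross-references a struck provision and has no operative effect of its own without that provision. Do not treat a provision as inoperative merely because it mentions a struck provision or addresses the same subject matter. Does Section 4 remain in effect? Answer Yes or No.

Section 2 is struck. Section 3 operates only by reference to Section 2, so it falls with Section 2. Section 4 merely fixes the exemption procedure for Section 2; with Section 2 gone it has nothing to operate on and falls away. The only function of Section 5 is the exemption procedure for Section 4, so it cannot stand once Section 4 is removed. Although Section 6 refers to Section 2, its operative terms do not depend on Section 2, so it remains in effect. With no severability clause, the stated default rule severs what cannot stand and enforces each remaining provision that can operate on its own. That leaves Section 1 and Section 6 in effect. Section 4 is among the inoperative provisions, so the answer is no.

No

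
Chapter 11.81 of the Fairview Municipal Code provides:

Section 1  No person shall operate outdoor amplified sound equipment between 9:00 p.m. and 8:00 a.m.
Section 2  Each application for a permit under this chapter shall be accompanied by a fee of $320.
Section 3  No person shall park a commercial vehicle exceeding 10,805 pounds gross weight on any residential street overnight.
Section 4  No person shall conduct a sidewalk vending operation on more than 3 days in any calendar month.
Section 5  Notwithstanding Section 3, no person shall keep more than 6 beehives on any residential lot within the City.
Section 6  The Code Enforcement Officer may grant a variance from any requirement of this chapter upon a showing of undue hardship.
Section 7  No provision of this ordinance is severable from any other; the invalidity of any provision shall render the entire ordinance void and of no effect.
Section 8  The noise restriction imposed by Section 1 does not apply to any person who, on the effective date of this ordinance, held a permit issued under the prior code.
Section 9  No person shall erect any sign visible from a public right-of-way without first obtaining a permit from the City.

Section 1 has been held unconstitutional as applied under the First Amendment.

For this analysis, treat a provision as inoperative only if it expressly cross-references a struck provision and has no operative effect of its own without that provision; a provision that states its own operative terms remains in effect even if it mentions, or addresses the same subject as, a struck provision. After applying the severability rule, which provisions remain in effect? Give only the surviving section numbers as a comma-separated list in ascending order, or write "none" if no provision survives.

Section 1 is struck. Section 8 has no operative effect of its own apart from Section 1 and is therefore inoperative. Section 7 provides that the ordinance is not severable, so the invalidity of any one provision voids the entire ordinance. No provision of the ordinance survives.

none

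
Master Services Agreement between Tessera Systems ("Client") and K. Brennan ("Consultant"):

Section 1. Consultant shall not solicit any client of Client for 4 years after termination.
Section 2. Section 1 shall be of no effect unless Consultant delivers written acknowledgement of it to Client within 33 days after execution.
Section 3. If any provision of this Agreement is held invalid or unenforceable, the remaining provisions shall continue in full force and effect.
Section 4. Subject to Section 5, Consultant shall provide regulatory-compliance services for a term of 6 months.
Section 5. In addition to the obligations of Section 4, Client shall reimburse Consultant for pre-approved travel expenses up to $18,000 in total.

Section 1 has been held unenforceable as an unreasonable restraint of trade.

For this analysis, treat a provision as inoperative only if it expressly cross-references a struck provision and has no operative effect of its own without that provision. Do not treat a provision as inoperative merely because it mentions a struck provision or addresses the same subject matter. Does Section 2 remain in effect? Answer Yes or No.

Section 1 is struck. Section 2 has no operative effect of its own apart from Section 1 and is therefore inoperative. Under the severability clause in Section 3, the remaining provisions continue in force. That leaves Section 3, Section 4, and Section 5 in effect. Section 2 is among the inoperative provisions, so the answer is no.

No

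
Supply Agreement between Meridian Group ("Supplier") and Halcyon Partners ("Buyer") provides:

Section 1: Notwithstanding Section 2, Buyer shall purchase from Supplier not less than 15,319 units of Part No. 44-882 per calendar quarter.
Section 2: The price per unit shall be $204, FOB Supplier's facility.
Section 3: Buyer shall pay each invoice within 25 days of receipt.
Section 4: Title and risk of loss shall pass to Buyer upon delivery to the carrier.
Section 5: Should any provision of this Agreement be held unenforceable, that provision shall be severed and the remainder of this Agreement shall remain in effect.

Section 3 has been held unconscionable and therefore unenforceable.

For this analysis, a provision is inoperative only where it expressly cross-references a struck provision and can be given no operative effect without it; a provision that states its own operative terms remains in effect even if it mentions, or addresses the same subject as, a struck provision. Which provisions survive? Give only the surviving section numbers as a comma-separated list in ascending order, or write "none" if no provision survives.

1, 2, 4, 5

Section 3 is struck. Nothing else in the Agreement is defined by reference to Section 3. Under the severability clause in Section 5, the remaining provisions continue in force. Section 1, Section 2, Section 4, and Section 5 remain in effect.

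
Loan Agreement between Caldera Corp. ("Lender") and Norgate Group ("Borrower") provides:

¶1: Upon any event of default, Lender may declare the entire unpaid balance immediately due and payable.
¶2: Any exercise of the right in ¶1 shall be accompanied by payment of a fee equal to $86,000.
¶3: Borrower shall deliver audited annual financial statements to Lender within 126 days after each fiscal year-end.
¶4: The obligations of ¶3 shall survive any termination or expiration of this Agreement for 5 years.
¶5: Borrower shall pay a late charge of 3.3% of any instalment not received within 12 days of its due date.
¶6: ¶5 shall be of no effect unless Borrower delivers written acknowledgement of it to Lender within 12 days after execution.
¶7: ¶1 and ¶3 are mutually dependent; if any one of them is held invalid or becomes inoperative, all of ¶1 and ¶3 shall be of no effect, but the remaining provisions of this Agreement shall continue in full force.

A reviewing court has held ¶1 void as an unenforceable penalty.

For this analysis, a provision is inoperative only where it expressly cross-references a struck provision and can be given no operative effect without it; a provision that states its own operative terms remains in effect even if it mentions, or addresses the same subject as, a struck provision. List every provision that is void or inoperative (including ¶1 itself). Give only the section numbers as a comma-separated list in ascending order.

¶1 is struck. The only function of ¶2 is the exercise fee for ¶1, so it cannot stand once ¶1 is removed. ¶7 declares ¶1 and ¶3 mutually dependent; since one of them has fallen, all of them are of no effect. That brings down ¶3 as well. ¶4 in turn depends solely on a provision now struck and likewise falls. The remainder continues in force under ¶7. ¶5, ¶6, and ¶7 remain in effect.

1, 2, 3, 4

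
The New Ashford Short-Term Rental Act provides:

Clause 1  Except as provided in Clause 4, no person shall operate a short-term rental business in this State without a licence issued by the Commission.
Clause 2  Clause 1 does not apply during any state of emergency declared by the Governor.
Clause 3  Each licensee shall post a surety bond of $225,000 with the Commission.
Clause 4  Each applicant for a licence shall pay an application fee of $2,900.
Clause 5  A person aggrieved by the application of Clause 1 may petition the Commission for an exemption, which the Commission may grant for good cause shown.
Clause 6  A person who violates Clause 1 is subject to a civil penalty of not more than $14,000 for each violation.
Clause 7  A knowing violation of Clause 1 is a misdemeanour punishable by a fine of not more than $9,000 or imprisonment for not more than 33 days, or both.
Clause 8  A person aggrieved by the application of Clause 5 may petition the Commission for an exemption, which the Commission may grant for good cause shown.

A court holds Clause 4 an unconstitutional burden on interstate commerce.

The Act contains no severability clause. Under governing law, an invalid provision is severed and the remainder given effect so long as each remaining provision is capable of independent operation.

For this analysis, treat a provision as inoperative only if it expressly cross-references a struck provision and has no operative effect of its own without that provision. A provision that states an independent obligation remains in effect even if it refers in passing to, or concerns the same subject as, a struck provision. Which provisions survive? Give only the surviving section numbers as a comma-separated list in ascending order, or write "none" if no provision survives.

Clause 4 is struck. Clause 1 mentions Clause 4 but its own obligation stands independently of Clause 4, so Clause 1 is not affected. Nothing else in the Act is defined by reference to Clause 4. Under the stated default rule, only provisions that cannot operate independently fall away; the rest are enforced. Clause 1, Clause 2, Clause 3, Clause 5, Clause 6, Clause 7, and Clause 8 remain in effect.

1, 2, 3, 5, 6, 7, 8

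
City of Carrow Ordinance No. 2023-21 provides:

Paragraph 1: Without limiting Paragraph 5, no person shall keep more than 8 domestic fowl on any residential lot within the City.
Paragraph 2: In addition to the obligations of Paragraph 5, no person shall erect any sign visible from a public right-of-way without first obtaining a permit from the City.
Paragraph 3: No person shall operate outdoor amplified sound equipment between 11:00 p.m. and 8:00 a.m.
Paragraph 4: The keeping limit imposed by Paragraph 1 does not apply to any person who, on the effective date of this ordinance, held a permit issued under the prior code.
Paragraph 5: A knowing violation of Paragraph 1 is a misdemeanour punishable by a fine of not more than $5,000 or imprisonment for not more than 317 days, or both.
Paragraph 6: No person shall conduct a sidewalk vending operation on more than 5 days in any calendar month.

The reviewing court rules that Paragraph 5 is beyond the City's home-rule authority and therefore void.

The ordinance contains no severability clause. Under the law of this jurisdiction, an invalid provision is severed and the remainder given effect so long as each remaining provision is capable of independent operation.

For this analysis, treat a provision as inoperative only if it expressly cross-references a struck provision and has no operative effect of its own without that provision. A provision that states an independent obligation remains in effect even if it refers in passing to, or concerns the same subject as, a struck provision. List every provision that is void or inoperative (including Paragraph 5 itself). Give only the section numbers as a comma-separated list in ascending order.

Paragraph 5 is struck. Although Paragraph 1 refers to Paragraph 5, its operative terms do not depend on Paragraph 5, so it remains in effect. Paragraph 2 mentions Paragraph 5 but its own obligation stands independently of Paragraph 5, so Paragraph 2 is not affected. Nothing else in the ordinance is defined by reference to Paragraph 5. Under the stated default rule, only provisions that cannot operate independently fall away; the rest are enforced. The provisions still in force are Paragraph 1, Paragraph 2, Paragraph 3, Paragraph 4, and Paragraph 6.

5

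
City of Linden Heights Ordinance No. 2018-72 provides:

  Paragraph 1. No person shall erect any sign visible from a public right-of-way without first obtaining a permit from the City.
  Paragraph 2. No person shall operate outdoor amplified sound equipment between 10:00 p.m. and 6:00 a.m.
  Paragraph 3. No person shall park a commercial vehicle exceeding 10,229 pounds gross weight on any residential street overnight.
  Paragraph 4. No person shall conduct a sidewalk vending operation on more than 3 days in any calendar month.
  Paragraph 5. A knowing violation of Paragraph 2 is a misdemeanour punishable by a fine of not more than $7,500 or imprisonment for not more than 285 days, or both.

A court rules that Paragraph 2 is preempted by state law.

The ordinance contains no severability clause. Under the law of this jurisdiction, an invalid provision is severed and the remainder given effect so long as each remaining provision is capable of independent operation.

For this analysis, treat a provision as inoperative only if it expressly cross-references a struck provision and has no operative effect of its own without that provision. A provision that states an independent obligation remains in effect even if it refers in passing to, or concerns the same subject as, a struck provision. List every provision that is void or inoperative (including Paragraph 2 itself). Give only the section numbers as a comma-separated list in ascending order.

Paragraph 2 is struck. The only function of Paragraph 5 is the criminal penalty for violating Paragraph 2, so it cannot stand once Paragraph 2 is removed. With no severability clause, the stated default rule severs what cannot stand and enforces each remaining provision that can operate on its own. That leaves Paragraph 1, Paragraph 3, and Paragraph 4 in effect.

2, 5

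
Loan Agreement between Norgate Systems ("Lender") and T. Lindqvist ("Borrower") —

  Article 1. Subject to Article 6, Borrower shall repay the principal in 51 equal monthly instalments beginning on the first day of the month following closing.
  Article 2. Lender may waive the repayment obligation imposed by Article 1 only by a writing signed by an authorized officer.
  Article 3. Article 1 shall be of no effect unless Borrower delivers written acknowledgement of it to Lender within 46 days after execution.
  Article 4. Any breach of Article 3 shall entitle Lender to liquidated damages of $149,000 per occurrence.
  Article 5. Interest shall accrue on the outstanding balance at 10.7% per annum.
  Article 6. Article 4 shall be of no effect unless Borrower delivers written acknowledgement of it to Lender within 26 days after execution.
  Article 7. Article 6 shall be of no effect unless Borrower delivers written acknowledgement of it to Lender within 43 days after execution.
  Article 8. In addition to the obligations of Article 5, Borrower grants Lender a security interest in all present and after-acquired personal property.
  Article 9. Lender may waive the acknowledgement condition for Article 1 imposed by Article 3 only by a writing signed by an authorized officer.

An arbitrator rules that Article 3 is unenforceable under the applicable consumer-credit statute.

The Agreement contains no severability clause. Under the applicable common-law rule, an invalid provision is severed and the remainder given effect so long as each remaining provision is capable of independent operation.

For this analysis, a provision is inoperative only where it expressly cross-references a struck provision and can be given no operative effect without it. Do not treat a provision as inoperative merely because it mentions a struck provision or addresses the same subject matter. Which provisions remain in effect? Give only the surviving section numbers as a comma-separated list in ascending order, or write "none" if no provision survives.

Article 3 is struck. Article 4 has no operative effect of its own apart from Article 3 and is therefore inoperative. Article 9 operates only by reference to Article 3, so it falls with Article 3. Article 6 merely fixes the acknowledgement condition for Article 4; with Article 4 gone it has nothing to operate on and falls away. Article 7 operates only by reference to Article 6, so it falls with Article 6. Article 1 mentions Article 6 but its own obligation stands independently of Article 6, so Article 1 is not affected. Under the stated default rule, only provisions that cannot operate independently fall away; the rest are enforced. That leaves Article 1, Article 2, Article 5, and Article 8 in effect.

1, 2, 5, 8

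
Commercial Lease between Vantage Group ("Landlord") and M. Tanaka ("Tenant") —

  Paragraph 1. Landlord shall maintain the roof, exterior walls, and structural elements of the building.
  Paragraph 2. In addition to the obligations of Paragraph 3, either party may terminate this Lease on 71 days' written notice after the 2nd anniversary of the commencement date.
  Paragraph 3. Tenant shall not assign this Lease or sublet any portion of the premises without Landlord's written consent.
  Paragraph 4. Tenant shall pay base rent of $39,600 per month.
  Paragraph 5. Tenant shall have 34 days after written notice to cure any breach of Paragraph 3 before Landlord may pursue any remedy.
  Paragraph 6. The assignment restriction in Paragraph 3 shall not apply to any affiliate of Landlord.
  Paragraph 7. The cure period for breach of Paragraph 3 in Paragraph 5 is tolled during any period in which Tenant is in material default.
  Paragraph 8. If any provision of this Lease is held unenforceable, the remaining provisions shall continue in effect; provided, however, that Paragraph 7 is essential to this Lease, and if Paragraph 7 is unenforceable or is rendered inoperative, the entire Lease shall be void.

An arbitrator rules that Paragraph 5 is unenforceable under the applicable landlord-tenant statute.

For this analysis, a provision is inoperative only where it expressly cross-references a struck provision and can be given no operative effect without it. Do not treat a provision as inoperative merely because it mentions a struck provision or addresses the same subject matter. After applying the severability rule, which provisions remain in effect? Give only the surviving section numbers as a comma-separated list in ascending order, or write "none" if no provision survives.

Paragraph 5 is struck. Paragraph 7 has no operative effect of its own apart from Paragraph 5 and is therefore inoperative. Paragraph 8 makes Paragraph 7 an essential term, and Paragraph 7 has been rendered inoperative by the cascade; under Paragraph 8, the entire Lease is therefore void. No provision of the Lease survives.

none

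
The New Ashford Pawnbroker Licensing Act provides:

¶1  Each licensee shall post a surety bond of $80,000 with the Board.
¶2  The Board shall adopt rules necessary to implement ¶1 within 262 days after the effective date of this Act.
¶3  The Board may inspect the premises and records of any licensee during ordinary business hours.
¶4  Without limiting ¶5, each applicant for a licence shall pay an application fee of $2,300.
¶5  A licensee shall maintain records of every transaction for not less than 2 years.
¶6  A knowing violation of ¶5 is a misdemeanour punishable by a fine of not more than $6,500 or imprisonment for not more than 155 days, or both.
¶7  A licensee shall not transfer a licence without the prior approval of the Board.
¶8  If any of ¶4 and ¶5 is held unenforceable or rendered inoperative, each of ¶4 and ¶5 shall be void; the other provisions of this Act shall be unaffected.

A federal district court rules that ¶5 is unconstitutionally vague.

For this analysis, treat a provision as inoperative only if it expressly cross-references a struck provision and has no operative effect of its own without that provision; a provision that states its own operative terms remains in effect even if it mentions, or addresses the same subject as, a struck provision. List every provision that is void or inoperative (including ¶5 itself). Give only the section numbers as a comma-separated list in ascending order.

¶5 is struck. ¶6 merely fixes the criminal penalty for violating ¶5; with ¶5 gone it has nothing to operate on and falls away. ¶8 declares ¶4 and ¶5 mutually dependent; since one of them has fallen, all of them are of no effect. That brings down ¶4 as well. The remainder continues in force under ¶8. ¶1, ¶2, ¶3, ¶7, and ¶8 remain in effect.

4, 5, 6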